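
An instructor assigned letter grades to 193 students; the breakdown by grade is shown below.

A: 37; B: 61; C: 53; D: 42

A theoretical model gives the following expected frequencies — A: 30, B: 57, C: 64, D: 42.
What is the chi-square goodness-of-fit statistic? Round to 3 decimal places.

A: (37 − 30)²/30 = 49/30 = 1.6333
B: (61 − 57)²/57 = 16/57 = 0.2807
C: (53 − 64)²/64 = 121/64 = 1.8906
D: (42 − 42)²/42 = 0/42 = 0.0000
Sum = 3.805

3.805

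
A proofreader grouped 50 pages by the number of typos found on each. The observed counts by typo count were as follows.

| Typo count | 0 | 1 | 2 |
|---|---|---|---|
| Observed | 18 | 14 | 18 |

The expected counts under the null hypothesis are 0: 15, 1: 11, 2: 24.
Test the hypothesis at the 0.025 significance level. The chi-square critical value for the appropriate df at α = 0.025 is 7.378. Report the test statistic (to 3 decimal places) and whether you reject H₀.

2.918; do not reject

0: (18 − 15)²/15 = 9/15 = 0.6000
1: (14 − 11)²/11 = 9/11 = 0.8182
2: (18 − 24)²/24 = 36/24 = 1.5000
Sum = 2.918
df = 2. Since 2.918 < 7.378, we do not reject H₀.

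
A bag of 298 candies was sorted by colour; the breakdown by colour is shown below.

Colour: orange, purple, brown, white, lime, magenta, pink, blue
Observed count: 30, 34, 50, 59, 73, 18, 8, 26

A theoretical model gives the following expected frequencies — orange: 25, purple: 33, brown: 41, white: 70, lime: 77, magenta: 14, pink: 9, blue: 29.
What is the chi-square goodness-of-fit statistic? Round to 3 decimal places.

orange: (30 − 25)²/25 = 25/25 = 1.0000
purple: (34 − 33)²/33 = 1/33 = 0.0303
brown: (50 − 41)²/41 = 81/41 = 1.9756
white: (59 − 70)²/70 = 121/70 = 1.7286
lime: (73 − 77)²/77 = 16/77 = 0.2078
magenta: (18 − 14)²/14 = 16/14 = 1.1429
pink: (8 − 9)²/9 = 1/9 = 0.1111
blue: (26 − 29)²/29 = 9/29 = 0.3103
Sum = 6.507

6.507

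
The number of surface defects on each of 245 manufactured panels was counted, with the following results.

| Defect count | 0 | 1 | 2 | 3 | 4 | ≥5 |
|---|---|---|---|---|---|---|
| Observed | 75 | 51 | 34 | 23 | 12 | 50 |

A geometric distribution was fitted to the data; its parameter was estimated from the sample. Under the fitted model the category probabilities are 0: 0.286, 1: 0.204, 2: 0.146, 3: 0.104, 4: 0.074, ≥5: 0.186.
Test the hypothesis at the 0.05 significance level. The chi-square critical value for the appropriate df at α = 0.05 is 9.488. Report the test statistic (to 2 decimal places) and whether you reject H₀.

3.20; do not reject

Expected counts E_i = n·p_i: 245×0.286 = 70.07, 245×0.204 = 49.98, 245×0.146 = 35.77, 245×0.104 = 25.48, 245×0.074 = 18.13, 245×0.186 = 45.57.
0: (75 − 70.07)²/70.07 = 24.3049/70.07 = 0.347
1: (51 − 49.98)²/49.98 = 1.0404/49.98 = 0.021
2: (34 − 35.77)²/35.77 = 3.1329/35.77 = 0.088
3: (23 − 25.48)²/25.48 = 6.1504/25.48 = 0.241
4: (12 − 18.13)²/18.13 = 37.5769/18.13 = 2.073
≥5: (50 − 45.57)²/45.57 = 19.6249/45.57 = 0.431
Sum = 3.20
df = 4. Since 3.20 < 9.488, we do not reject H₀.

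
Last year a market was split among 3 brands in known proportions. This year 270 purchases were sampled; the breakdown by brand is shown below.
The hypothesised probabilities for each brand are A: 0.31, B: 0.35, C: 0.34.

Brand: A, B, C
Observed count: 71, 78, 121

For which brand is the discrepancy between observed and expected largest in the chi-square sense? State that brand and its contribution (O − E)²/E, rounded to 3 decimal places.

C, 9.288

Expected counts E_i = n·p_i: 270×0.31 = 83.7, 270×0.35 = 94.5, 270×0.34 = 91.8.
cat         O        E   (O−E)²/E
A          71     83.7     1.9270
B          78     94.5     2.8810
C         121     91.8     9.2880
The largest term is for C: 9.288.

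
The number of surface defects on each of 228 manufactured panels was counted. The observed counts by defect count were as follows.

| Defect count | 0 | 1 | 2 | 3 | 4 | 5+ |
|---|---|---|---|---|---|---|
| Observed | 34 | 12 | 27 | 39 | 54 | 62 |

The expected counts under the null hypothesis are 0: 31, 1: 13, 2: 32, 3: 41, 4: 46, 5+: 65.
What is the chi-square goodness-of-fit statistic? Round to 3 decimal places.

χ² = (34−31)²/31 + (12−13)²/13 + (27−32)²/32 + (39−41)²/41 + (54−46)²/46 + (62−65)²/65
   = 0.2903 + 0.0769 + 0.7813 + 0.0976 + 1.3913 + 0.1385
Sum = 2.776

2.776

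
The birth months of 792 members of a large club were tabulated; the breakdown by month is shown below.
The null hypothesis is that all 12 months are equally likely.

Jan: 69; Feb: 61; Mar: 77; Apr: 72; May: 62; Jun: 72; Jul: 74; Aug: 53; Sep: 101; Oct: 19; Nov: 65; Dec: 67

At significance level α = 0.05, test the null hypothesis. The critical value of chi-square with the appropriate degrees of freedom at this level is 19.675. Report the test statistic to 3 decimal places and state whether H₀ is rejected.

59.273; reject

Expected count for each of the 12 categories: 792/12 = 66.
cat         O        E   (O−E)²/E
Jan        69       66     0.1364
Feb        61       66     0.3788
Mar        77       66     1.8333
Apr        72       66     0.5455
May        62       66     0.2424
Jun        72       66     0.5455
Jul        74       66     0.9697
Aug        53       66     2.5606
Sep       101       66    18.5606
Oct        19       66    33.4697
Nov        65       66     0.0152
Dec        67       66     0.0152
Sum = 59.273
df = 11. Since 59.273 > 19.675, we reject H₀.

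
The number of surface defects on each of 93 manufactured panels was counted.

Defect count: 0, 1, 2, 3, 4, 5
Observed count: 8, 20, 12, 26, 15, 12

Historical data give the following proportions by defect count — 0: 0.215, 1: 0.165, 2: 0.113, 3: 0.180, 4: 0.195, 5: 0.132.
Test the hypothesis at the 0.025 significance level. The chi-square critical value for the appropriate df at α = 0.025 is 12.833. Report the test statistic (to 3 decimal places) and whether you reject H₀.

Expected counts E_i = n·p_i: 93×0.215 = 19.995, 93×0.165 = 15.345, 93×0.113 = 10.509, 93×0.180 = 16.74, 93×0.195 = 18.135, 93×0.132 = 12.276.
χ² = (8−19.995)²/19.995 + (20−15.345)²/15.345 + (12−10.509)²/10.509 + (26−16.74)²/16.74 + (15−18.135)²/18.135 + (12−12.276)²/12.276
   = 7.1958 + 1.4121 + 0.2115 + 5.1223 + 0.5419 + 0.0062
Sum = 14.490
df = 5. Since 14.490 > 12.833, we reject H₀.

14.490; reject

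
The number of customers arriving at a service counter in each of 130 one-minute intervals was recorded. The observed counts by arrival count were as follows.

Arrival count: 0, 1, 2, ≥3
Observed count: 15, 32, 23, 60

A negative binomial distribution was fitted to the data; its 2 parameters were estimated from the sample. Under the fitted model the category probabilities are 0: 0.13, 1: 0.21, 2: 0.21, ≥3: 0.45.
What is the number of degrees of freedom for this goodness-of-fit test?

There are k = 4 categories and 2 parameters estimated from the data, so df = 4 − 1 − 2 = 1.

1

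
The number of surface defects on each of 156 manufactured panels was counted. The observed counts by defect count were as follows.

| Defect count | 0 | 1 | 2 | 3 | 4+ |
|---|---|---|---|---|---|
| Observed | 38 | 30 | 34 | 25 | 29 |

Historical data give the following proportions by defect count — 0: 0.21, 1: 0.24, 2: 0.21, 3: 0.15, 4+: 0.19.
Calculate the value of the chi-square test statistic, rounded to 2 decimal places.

2.49

Expected counts E_i = n·p_i: 156×0.21 = 32.76, 156×0.24 = 37.44, 156×0.21 = 32.76, 156×0.15 = 23.4, 156×0.19 = 29.64.
cat         O        E   (O−E)²/E
0          38    32.76      0.838
1          30    37.44      1.478
2          34    32.76      0.047
3          25     23.4      0.109
4+         29    29.64      0.014
Sum = 2.49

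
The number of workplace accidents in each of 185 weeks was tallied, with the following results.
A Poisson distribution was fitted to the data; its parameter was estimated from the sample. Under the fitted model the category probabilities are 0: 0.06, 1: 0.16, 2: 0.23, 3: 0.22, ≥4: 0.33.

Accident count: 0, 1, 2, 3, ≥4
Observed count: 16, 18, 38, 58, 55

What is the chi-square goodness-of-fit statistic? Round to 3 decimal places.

Expected counts E_i = n·p_i: 185×0.06 = 11.1, 185×0.16 = 29.6, 185×0.23 = 42.55, 185×0.22 = 40.7, 185×0.33 = 61.05.
0: (16 − 11.1)²/11.1 = 24.01/11.1 = 2.1631
1: (18 − 29.6)²/29.6 = 134.56/29.6 = 4.5459
2: (38 − 42.55)²/42.55 = 20.7025/42.55 = 0.4865
3: (58 − 40.7)²/40.7 = 299.29/40.7 = 7.3536
≥4: (55 − 61.05)²/61.05 = 36.6025/61.05 = 0.5995
Sum = 15.149

15.149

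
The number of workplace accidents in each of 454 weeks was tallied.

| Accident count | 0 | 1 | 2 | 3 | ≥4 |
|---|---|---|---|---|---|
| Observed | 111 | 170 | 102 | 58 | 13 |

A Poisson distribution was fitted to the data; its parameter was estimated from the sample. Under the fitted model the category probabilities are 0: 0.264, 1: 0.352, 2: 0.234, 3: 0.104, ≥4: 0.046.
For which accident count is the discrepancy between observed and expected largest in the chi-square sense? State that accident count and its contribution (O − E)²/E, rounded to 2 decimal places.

Expected counts E_i = n·p_i: 454×0.264 = 119.856, 454×0.352 = 159.808, 454×0.234 = 106.236, 454×0.104 = 47.216, 454×0.046 = 20.884.
χ² = (111−119.856)²/119.856 + (170−159.808)²/159.808 + (102−106.236)²/106.236 + (58−47.216)²/47.216 + (13−20.884)²/20.884
   = 0.654 + 0.650 + 0.169 + 2.463 + 2.976
The largest term is for ≥4: 2.98.

≥4, 2.98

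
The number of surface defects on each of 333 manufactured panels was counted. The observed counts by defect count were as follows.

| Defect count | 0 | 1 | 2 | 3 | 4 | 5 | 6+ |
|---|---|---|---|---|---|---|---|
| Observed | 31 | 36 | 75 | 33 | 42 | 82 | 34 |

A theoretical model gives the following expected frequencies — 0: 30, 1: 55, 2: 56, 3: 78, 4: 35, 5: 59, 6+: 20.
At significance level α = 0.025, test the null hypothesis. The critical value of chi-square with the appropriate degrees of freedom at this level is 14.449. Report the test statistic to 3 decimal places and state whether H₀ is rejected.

59.171; reject

χ² = (31−30)²/30 + (36−55)²/55 + (75−56)²/56 + (33−78)²/78 + (42−35)²/35 + (82−59)²/59 + (34−20)²/20
   = 0.0333 + 6.5636 + 6.4464 + 25.9615 + 1.4000 + 8.9661 + 9.8000
Sum = 59.171
df = 6. Since 59.171 > 14.449, we reject H₀.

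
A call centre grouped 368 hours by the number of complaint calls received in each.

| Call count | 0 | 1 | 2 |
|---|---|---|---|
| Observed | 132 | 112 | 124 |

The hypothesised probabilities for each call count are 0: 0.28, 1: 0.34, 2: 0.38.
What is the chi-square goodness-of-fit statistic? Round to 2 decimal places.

Expected counts E_i = n·p_i: 368×0.28 = 103.04, 368×0.34 = 125.12, 368×0.38 = 139.84.
χ² = (132−103.04)²/103.04 + (112−125.12)²/125.12 + (124−139.84)²/139.84
   = 8.139 + 1.376 + 1.794
Sum = 11.31

11.31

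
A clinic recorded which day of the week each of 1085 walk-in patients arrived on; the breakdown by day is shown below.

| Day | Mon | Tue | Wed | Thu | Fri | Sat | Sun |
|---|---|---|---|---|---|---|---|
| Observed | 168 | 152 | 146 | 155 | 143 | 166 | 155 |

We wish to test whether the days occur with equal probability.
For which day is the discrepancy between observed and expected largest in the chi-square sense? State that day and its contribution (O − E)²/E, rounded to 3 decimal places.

Mon, 1.090

Expected count for each of the 7 categories: 1085/7 = 155.
Mon: (168 − 155)²/155 = 169/155 = 1.0903
Tue: (152 − 155)²/155 = 9/155 = 0.0581
Wed: (146 − 155)²/155 = 81/155 = 0.5226
Thu: (155 − 155)²/155 = 0/155 = 0.0000
Fri: (143 − 155)²/155 = 144/155 = 0.9290
Sat: (166 − 155)²/155 = 121/155 = 0.7806
Sun: (155 − 155)²/155 = 0/155 = 0.0000
The largest term is for Mon: 1.090.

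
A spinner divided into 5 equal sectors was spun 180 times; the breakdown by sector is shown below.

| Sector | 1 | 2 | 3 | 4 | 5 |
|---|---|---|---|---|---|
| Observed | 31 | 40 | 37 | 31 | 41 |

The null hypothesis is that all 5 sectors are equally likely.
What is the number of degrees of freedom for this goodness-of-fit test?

There are k = 5 categories and no parameters were estimated from the data, so df = 5 − 1 = 4.

4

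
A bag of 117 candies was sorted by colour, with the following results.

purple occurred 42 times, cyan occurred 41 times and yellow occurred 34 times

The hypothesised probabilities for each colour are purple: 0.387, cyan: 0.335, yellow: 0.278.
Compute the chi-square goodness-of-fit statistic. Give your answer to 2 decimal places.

Expected counts E_i = n·p_i: 117×0.387 = 45.279, 117×0.335 = 39.195, 117×0.278 = 32.526.
cat         O        E   (O−E)²/E
purple     42   45.279      0.237
cyan       41   39.195      0.083
yellow     34   32.526      0.067
Sum = 0.39

0.39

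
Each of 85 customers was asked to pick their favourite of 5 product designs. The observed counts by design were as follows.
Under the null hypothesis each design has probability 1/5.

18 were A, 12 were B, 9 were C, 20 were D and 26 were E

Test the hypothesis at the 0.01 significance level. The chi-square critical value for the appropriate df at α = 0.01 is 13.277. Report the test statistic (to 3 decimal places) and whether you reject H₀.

10.588; do not reject

Under H₀ each category has probability 1/5, so each expected count is 85/5 = 17.
χ² = (18−17)²/17 + (12−17)²/17 + (9−17)²/17 + (20−17)²/17 + (26−17)²/17
   = 0.0588 + 1.4706 + 3.7647 + 0.5294 + 4.7647
Sum = 10.588
df = 4. Since 10.588 < 13.277, we do not reject H₀.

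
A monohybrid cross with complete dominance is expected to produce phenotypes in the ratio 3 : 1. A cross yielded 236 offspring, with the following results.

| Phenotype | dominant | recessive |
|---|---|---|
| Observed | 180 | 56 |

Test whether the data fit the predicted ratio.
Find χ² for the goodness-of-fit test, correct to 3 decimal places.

Ratio total = 4. Expected counts: 236×3/4 = 177, 236×1/4 = 59.
cat            O        E   (O−E)²/E
dominant     180      177     0.0508
recessive     56       59     0.1525
Sum = 0.203

0.203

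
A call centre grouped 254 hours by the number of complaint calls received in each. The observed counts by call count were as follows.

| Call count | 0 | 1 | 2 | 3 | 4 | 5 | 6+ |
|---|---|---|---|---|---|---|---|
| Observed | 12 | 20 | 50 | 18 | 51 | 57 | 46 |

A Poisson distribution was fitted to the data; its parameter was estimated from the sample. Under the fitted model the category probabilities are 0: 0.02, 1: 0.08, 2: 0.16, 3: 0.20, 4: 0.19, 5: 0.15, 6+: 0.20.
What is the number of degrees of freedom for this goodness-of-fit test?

5

There are k = 7 categories and 1 parameter estimated from the data, so df = 7 − 1 − 1 = 5.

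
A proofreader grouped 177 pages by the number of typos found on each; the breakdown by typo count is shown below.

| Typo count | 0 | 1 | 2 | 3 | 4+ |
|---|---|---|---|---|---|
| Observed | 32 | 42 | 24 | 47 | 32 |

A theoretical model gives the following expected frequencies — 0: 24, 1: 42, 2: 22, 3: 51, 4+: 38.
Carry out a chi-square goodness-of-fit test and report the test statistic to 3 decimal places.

0: (32 − 24)²/24 = 64/24 = 2.6667
1: (42 − 42)²/42 = 0/42 = 0.0000
2: (24 − 22)²/22 = 4/22 = 0.1818
3: (47 − 51)²/51 = 16/51 = 0.3137
4+: (32 − 38)²/38 = 36/38 = 0.9474
Sum = 4.110

4.110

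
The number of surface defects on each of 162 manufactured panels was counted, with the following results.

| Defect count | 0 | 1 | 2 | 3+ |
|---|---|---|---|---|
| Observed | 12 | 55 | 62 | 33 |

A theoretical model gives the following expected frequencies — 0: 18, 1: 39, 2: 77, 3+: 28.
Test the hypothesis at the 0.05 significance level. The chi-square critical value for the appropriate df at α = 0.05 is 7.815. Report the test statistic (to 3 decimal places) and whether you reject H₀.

χ² = (12−18)²/18 + (55−39)²/39 + (62−77)²/77 + (33−28)²/28
   = 2.0000 + 6.5641 + 2.9221 + 0.8929
Sum = 12.379
df = 3. Since 12.379 > 7.815, we reject H₀.

12.379; reject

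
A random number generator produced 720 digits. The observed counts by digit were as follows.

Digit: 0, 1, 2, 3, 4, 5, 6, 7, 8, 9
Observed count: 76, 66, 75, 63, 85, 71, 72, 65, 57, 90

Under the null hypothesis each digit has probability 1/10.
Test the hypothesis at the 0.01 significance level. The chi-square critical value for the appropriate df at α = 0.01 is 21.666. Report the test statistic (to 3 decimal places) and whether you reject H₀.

Under H₀ each category has probability 1/10, so each expected count is 720/10 = 72.
cat         O        E   (O−E)²/E
0          76       72     0.2222
1          66       72     0.5000
2          75       72     0.1250
3          63       72     1.1250
4          85       72     2.3472
5          71       72     0.0139
6          72       72     0.0000
7          65       72     0.6806
8          57       72     3.1250
9          90       72     4.5000
Sum = 12.639
df = 9. Since 12.639 < 21.666, we do not reject H₀.

12.639; do not reject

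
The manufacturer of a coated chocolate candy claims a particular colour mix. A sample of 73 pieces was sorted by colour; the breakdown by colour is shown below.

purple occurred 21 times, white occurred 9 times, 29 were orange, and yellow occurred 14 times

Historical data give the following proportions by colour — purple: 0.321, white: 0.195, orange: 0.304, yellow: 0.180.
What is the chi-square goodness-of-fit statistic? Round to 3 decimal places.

Expected counts E_i = n·p_i: 73×0.321 = 23.433, 73×0.195 = 14.235, 73×0.304 = 22.192, 73×0.180 = 13.14.
χ² = (21−23.433)²/23.433 + (9−14.235)²/14.235 + (29−22.192)²/22.192 + (14−13.14)²/13.14
   = 0.2526 + 1.9252 + 2.0885 + 0.0563
Sum = 4.323

4.323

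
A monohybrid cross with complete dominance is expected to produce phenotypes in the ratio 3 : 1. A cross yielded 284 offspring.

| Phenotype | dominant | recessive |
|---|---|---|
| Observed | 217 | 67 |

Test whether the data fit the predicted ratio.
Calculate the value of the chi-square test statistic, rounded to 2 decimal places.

Ratio total = 4. Expected counts: 284×3/4 = 213, 284×1/4 = 71.
χ² = (217−213)²/213 + (67−71)²/71
   = 0.075 + 0.225
Sum = 0.30

0.30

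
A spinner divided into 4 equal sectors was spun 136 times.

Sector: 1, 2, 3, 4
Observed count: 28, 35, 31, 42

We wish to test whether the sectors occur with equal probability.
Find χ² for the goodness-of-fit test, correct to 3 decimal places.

3.235

Under H₀ each category has probability 1/4, so each expected count is 136/4 = 34.
χ² = (28−34)²/34 + (35−34)²/34 + (31−34)²/34 + (42−34)²/34
   = 1.0588 + 0.0294 + 0.2647 + 1.8824
Sum = 3.235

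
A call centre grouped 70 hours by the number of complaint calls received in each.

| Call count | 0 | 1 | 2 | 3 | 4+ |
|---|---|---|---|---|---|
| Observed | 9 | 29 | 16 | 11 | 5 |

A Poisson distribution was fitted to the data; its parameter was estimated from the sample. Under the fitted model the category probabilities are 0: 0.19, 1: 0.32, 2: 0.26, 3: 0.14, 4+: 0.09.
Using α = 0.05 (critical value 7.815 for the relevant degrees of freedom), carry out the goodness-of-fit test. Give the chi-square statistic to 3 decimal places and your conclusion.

Expected counts E_i = n·p_i: 70×0.19 = 13.3, 70×0.32 = 22.4, 70×0.26 = 18.2, 70×0.14 = 9.8, 70×0.09 = 6.3.
cat         O        E   (O−E)²/E
0           9     13.3     1.3902
1          29     22.4     1.9446
2          16     18.2     0.2659
3          11      9.8     0.1469
4+          5      6.3     0.2683
Sum = 4.016
df = 3. Since 4.016 < 7.815, we do not reject H₀.

4.016; do not reject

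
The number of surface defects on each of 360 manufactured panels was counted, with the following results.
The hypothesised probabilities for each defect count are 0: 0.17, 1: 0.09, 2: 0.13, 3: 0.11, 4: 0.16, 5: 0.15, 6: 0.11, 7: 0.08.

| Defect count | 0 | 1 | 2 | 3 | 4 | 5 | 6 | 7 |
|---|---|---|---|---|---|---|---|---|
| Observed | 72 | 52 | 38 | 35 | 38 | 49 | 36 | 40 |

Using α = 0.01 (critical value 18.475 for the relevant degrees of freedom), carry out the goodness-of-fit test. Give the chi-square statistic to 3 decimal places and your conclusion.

Expected counts E_i = n·p_i: 360×0.17 = 61.2, 360×0.09 = 32.4, 360×0.13 = 46.8, 360×0.11 = 39.6, 360×0.16 = 57.6, 360×0.15 = 54, 360×0.11 = 39.6, 360×0.08 = 28.8.
χ² = (72−61.2)²/61.2 + (52−32.4)²/32.4 + (38−46.8)²/46.8 + (35−39.6)²/39.6 + (38−57.6)²/57.6 + (49−54)²/54 + (36−39.6)²/39.6 + (40−28.8)²/28.8
   = 1.9059 + 11.8568 + 1.6547 + 0.5343 + 6.6694 + 0.4630 + 0.3273 + 4.3556
Sum = 27.767
df = 7. Since 27.767 > 18.475, we reject H₀.

27.767; reject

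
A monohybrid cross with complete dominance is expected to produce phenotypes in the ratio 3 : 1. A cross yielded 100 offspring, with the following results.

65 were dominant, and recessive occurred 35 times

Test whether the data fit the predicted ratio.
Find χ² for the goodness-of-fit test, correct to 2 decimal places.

Ratio total = 4. Expected counts: 100×3/4 = 75, 100×1/4 = 25.
χ² = (65−75)²/75 + (35−25)²/25
   = 1.333 + 4.000
Sum = 5.33

5.33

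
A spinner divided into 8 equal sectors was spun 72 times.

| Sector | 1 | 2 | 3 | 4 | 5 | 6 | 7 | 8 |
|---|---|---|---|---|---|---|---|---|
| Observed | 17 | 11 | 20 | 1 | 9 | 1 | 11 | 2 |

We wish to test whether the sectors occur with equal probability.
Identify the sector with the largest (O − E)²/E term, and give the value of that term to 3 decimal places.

Under H₀ each category has probability 1/8, so each expected count is 72/8 = 9.
cat         O        E   (O−E)²/E
1          17        9     7.1111
2          11        9     0.4444
3          20        9    13.4444
4           1        9     7.1111
5           9        9     0.0000
6           1        9     7.1111
7          11        9     0.4444
8           2        9     5.4444
The largest term is for 3: 13.444.

3, 13.444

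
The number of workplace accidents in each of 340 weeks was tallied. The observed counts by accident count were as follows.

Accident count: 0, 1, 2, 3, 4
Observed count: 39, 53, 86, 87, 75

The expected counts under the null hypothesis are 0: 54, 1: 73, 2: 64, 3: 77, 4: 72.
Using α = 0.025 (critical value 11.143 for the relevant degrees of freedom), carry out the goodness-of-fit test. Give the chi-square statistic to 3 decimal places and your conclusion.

χ² = (39−54)²/54 + (53−73)²/73 + (86−64)²/64 + (87−77)²/77 + (75−72)²/72
   = 4.1667 + 5.4795 + 7.5625 + 1.2987 + 0.1250
Sum = 18.632
df = 4. Since 18.632 > 11.143, we reject H₀.

18.632; reject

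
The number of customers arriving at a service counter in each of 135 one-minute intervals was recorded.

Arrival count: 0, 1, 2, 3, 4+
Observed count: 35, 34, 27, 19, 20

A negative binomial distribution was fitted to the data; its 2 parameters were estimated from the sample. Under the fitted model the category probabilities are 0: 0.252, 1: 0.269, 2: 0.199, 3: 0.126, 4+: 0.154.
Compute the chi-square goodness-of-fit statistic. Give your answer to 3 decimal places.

Expected counts E_i = n·p_i: 135×0.252 = 34.02, 135×0.269 = 36.315, 135×0.199 = 26.865, 135×0.126 = 17.01, 135×0.154 = 20.79.
0: (35 − 34.02)²/34.02 = 0.9604/34.02 = 0.0282
1: (34 − 36.315)²/36.315 = 5.359225/36.315 = 0.1476
2: (27 − 26.865)²/26.865 = 0.018225/26.865 = 0.0007
3: (19 − 17.01)²/17.01 = 3.9601/17.01 = 0.2328
4+: (20 − 20.79)²/20.79 = 0.6241/20.79 = 0.0300
Sum = 0.439

0.439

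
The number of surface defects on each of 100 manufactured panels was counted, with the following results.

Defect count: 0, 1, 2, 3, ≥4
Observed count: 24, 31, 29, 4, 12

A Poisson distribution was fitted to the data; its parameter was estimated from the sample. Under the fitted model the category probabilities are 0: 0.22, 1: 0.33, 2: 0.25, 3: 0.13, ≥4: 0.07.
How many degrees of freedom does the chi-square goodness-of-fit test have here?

There are k = 5 categories and 1 parameter estimated from the data, so df = 5 − 1 − 1 = 3.

3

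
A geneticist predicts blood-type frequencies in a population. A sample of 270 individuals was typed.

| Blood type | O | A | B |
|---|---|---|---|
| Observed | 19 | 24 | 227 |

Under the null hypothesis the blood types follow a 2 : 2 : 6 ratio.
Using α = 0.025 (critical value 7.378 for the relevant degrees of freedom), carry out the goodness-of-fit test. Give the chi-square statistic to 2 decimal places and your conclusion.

65.43; reject

Ratio total = 10. Expected counts: 270×2/10 = 54, 270×2/10 = 54, 270×6/10 = 162.
χ² = (19−54)²/54 + (24−54)²/54 + (227−162)²/162
   = 22.685 + 16.667 + 26.080
Sum = 65.43
df = 2. Since 65.43 > 7.378, we reject H₀.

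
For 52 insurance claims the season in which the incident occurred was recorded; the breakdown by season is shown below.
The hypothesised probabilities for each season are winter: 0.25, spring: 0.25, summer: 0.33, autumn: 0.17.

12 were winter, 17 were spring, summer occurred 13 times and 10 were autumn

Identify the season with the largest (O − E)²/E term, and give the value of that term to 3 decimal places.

Expected counts E_i = n·p_i: 52×0.25 = 13, 52×0.25 = 13, 52×0.33 = 17.16, 52×0.17 = 8.84.
cat         O        E   (O−E)²/E
winter     12       13     0.0769
spring     17       13     1.2308
summer     13    17.16     1.0085
autumn     10     8.84     0.1522
The largest term is for spring: 1.231.

spring, 1.231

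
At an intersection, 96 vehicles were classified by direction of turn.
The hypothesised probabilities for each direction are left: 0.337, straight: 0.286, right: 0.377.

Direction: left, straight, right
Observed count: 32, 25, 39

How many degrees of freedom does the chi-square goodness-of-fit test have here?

2

There are k = 3 categories and no parameters were estimated from the data, so df = 3 − 1 = 2.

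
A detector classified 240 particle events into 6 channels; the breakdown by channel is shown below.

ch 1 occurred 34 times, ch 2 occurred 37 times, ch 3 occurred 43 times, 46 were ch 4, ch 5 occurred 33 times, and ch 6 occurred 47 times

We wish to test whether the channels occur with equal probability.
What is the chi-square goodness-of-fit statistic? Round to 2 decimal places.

4.70

Expected count for each of the 6 categories: 240/6 = 40.
cat         O        E   (O−E)²/E
ch 1       34       40      0.900
ch 2       37       40      0.225
ch 3       43       40      0.225
ch 4       46       40      0.900
ch 5       33       40      1.225
ch 6       47       40      1.225
Sum = 4.70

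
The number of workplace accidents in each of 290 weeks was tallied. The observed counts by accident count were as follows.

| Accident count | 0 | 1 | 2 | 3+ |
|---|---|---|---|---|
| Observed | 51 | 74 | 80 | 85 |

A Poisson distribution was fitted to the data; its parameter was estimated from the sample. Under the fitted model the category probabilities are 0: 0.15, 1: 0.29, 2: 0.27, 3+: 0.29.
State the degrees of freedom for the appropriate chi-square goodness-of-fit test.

There are k = 4 categories and 1 parameter estimated from the data, so df = 4 − 1 − 1 = 2.

2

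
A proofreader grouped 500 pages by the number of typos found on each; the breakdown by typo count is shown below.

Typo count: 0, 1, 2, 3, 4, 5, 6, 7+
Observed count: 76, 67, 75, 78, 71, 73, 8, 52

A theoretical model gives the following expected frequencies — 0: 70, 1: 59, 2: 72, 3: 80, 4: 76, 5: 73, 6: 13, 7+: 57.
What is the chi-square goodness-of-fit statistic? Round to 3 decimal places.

4.465

χ² = (76−70)²/70 + (67−59)²/59 + (75−72)²/72 + (78−80)²/80 + (71−76)²/76 + (73−73)²/73 + (8−13)²/13 + (52−57)²/57
   = 0.5143 + 1.0847 + 0.1250 + 0.0500 + 0.3289 + 0.0000 + 1.9231 + 0.4386
Sum = 4.465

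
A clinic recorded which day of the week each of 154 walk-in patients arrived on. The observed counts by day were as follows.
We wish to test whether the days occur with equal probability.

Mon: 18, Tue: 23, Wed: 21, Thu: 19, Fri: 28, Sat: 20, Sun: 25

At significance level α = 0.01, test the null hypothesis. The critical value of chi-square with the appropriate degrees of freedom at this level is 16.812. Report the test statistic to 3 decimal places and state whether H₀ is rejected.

Expected count for each of the 7 categories: 154/7 = 22.
Mon: (18 − 22)²/22 = 16/22 = 0.7273
Tue: (23 − 22)²/22 = 1/22 = 0.0455
Wed: (21 − 22)²/22 = 1/22 = 0.0455
Thu: (19 − 22)²/22 = 9/22 = 0.4091
Fri: (28 − 22)²/22 = 36/22 = 1.6364
Sat: (20 − 22)²/22 = 4/22 = 0.1818
Sun: (25 − 22)²/22 = 9/22 = 0.4091
Sum = 3.455
df = 6. Since 3.455 < 16.812, we do not reject H₀.

3.455; do not reject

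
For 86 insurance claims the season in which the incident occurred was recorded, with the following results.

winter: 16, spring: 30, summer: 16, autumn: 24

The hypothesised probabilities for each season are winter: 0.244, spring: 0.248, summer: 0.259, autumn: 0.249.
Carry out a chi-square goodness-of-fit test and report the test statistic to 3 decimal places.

6.789

Expected counts E_i = n·p_i: 86×0.244 = 20.984, 86×0.248 = 21.328, 86×0.259 = 22.274, 86×0.249 = 21.414.
χ² = (16−20.984)²/20.984 + (30−21.328)²/21.328 + (16−22.274)²/22.274 + (24−21.414)²/21.414
   = 1.1838 + 3.5260 + 1.7672 + 0.3123
Sum = 6.789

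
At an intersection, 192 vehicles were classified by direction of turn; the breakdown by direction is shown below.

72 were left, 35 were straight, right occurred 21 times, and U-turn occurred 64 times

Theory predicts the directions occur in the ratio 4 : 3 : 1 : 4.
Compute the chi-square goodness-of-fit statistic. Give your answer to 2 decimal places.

Ratio total = 12. Expected counts: 192×4/12 = 64, 192×3/12 = 48, 192×1/12 = 16, 192×4/12 = 64.
left: (72 − 64)²/64 = 64/64 = 1.000
straight: (35 − 48)²/48 = 169/48 = 3.521
right: (21 − 16)²/16 = 25/16 = 1.563
U-turn: (64 − 64)²/64 = 0/64 = 0.000
Sum = 6.08

6.08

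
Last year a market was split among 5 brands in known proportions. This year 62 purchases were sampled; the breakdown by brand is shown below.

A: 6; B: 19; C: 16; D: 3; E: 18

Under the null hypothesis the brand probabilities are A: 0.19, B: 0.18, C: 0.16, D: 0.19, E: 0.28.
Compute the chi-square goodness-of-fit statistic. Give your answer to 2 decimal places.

Expected counts E_i = n·p_i: 62×0.19 = 11.78, 62×0.18 = 11.16, 62×0.16 = 9.92, 62×0.19 = 11.78, 62×0.28 = 17.36.
A: (6 − 11.78)²/11.78 = 33.4084/11.78 = 2.836
B: (19 − 11.16)²/11.16 = 61.4656/11.16 = 5.508
C: (16 − 9.92)²/9.92 = 36.9664/9.92 = 3.726
D: (3 − 11.78)²/11.78 = 77.0884/11.78 = 6.544
E: (18 − 17.36)²/17.36 = 0.4096/17.36 = 0.024
Sum = 18.64

18.64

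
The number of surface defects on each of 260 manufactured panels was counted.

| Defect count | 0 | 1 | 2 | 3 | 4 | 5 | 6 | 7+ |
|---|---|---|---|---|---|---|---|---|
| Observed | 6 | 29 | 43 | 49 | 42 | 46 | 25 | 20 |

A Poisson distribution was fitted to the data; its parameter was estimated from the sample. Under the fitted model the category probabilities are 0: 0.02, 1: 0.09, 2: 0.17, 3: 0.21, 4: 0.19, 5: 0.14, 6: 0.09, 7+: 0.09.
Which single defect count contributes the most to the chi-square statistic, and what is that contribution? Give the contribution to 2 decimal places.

Expected counts E_i = n·p_i: 260×0.02 = 5.2, 260×0.09 = 23.4, 260×0.17 = 44.2, 260×0.21 = 54.6, 260×0.19 = 49.4, 260×0.14 = 36.4, 260×0.09 = 23.4, 260×0.09 = 23.4.
χ² = (6−5.2)²/5.2 + (29−23.4)²/23.4 + (43−44.2)²/44.2 + (49−54.6)²/54.6 + (42−49.4)²/49.4 + (46−36.4)²/36.4 + (25−23.4)²/23.4 + (20−23.4)²/23.4
   = 0.123 + 1.340 + 0.033 + 0.574 + 1.109 + 2.532 + 0.109 + 0.494
The largest term is for 5: 2.53.

5, 2.53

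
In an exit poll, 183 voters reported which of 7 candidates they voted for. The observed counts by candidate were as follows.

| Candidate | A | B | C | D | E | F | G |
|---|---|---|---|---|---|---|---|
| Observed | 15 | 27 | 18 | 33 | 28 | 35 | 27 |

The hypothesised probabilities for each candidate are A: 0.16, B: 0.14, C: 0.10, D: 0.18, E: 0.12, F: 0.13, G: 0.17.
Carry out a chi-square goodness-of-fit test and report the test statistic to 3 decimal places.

Expected counts E_i = n·p_i: 183×0.16 = 29.28, 183×0.14 = 25.62, 183×0.10 = 18.3, 183×0.18 = 32.94, 183×0.12 = 21.96, 183×0.13 = 23.79, 183×0.17 = 31.11.
A: (15 − 29.28)²/29.28 = 203.9184/29.28 = 6.9644
B: (27 − 25.62)²/25.62 = 1.9044/25.62 = 0.0743
C: (18 − 18.3)²/18.3 = 0.09/18.3 = 0.0049
D: (33 − 32.94)²/32.94 = 0.0036/32.94 = 0.0001
E: (28 − 21.96)²/21.96 = 36.4816/21.96 = 1.6613
F: (35 − 23.79)²/23.79 = 125.6641/23.79 = 5.2822
G: (27 − 31.11)²/31.11 = 16.8921/31.11 = 0.5430
Sum = 14.530

14.530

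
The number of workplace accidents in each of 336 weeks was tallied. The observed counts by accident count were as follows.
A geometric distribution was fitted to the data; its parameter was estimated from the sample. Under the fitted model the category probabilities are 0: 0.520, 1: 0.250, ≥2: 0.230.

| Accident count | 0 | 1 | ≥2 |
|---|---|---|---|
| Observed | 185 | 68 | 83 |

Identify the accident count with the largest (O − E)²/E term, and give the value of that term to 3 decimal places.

Expected counts E_i = n·p_i: 336×0.520 = 174.72, 336×0.250 = 84, 336×0.230 = 77.28.
0: (185 − 174.72)²/174.72 = 105.6784/174.72 = 0.6048
1: (68 − 84)²/84 = 256/84 = 3.0476
≥2: (83 − 77.28)²/77.28 = 32.7184/77.28 = 0.4234
The largest term is for 1: 3.048.

1, 3.048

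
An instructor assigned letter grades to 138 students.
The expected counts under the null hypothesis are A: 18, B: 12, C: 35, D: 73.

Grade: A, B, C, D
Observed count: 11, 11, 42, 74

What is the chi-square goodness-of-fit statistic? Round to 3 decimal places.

χ² = (11−18)²/18 + (11−12)²/12 + (42−35)²/35 + (74−73)²/73
   = 2.7222 + 0.0833 + 1.4000 + 0.0137
Sum = 4.219

4.219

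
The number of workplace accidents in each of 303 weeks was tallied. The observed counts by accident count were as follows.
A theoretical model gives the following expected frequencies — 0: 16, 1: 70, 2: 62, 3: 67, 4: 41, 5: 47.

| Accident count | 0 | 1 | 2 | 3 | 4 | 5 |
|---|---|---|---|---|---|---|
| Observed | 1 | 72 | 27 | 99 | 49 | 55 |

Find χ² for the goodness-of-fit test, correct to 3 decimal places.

52.084

0: (1 − 16)²/16 = 225/16 = 14.0625
1: (72 − 70)²/70 = 4/70 = 0.0571
2: (27 − 62)²/62 = 1225/62 = 19.7581
3: (99 − 67)²/67 = 1024/67 = 15.2836
4: (49 − 41)²/41 = 64/41 = 1.5610
5: (55 − 47)²/47 = 64/47 = 1.3617
Sum = 52.084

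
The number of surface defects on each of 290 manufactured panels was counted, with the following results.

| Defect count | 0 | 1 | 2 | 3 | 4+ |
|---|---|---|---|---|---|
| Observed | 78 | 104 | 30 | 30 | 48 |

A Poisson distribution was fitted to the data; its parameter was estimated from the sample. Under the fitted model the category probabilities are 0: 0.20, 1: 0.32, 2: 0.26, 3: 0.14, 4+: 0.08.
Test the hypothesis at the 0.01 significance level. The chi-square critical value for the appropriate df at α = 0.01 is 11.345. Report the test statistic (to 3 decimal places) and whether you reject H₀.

Expected counts E_i = n·p_i: 290×0.20 = 58, 290×0.32 = 92.8, 290×0.26 = 75.4, 290×0.14 = 40.6, 290×0.08 = 23.2.
χ² = (78−58)²/58 + (104−92.8)²/92.8 + (30−75.4)²/75.4 + (30−40.6)²/40.6 + (48−23.2)²/23.2
   = 6.8966 + 1.3517 + 27.3363 + 2.7675 + 26.5103
Sum = 64.862
df = 3. Since 64.862 > 11.345, we reject H₀.

64.862; reject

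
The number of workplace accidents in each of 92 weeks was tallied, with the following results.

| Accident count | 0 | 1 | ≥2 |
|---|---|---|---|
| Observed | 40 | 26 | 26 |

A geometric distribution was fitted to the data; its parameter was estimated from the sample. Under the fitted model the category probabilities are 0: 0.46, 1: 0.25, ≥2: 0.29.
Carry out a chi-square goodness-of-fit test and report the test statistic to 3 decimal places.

0.536

Expected counts E_i = n·p_i: 92×0.46 = 42.32, 92×0.25 = 23, 92×0.29 = 26.68.
0: (40 − 42.32)²/42.32 = 5.3824/42.32 = 0.1272
1: (26 − 23)²/23 = 9/23 = 0.3913
≥2: (26 − 26.68)²/26.68 = 0.4624/26.68 = 0.0173
Sum = 0.536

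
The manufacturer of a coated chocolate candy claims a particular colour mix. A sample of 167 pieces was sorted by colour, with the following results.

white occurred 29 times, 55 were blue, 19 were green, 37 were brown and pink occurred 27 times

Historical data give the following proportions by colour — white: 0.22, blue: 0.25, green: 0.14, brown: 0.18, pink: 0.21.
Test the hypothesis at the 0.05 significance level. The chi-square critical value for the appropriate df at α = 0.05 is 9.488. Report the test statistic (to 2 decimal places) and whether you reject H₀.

Expected counts E_i = n·p_i: 167×0.22 = 36.74, 167×0.25 = 41.75, 167×0.14 = 23.38, 167×0.18 = 30.06, 167×0.21 = 35.07.
white: (29 − 36.74)²/36.74 = 59.9076/36.74 = 1.631
blue: (55 − 41.75)²/41.75 = 175.5625/41.75 = 4.205
green: (19 − 23.38)²/23.38 = 19.1844/23.38 = 0.821
brown: (37 − 30.06)²/30.06 = 48.1636/30.06 = 1.602
pink: (27 − 35.07)²/35.07 = 65.1249/35.07 = 1.857
Sum = 10.12
df = 4. Since 10.12 > 9.488, we reject H₀.

10.12; reject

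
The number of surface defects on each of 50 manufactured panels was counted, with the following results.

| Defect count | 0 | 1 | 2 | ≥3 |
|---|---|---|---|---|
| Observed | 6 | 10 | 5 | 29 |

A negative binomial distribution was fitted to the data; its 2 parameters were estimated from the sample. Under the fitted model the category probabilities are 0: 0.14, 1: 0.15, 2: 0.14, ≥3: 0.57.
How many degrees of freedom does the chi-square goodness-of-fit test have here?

1

There are k = 4 categories and 2 parameters estimated from the data, so df = 4 − 1 − 2 = 1.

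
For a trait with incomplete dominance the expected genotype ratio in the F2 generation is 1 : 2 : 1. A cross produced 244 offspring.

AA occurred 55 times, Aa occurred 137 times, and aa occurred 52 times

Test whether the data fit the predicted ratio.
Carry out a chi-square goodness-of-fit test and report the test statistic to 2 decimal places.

3.76

Ratio total = 4. Expected counts: 244×1/4 = 61, 244×2/4 = 122, 244×1/4 = 61.
AA: (55 − 61)²/61 = 36/61 = 0.590
Aa: (137 − 122)²/122 = 225/122 = 1.844
aa: (52 − 61)²/61 = 81/61 = 1.328
Sum = 3.76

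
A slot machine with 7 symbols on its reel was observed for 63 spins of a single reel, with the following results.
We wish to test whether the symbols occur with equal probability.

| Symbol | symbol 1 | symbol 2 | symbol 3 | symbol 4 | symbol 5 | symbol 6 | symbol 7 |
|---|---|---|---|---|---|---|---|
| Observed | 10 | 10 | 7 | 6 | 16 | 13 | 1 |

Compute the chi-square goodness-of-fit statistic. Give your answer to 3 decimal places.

Expected count for each of the 7 categories: 63/7 = 9.
cat           O        E   (O−E)²/E
symbol 1     10        9     0.1111
symbol 2     10        9     0.1111
symbol 3      7        9     0.4444
symbol 4      6        9     1.0000
symbol 5     16        9     5.4444
symbol 6     13        9     1.7778
symbol 7      1        9     7.1111
Sum = 16.000

16.000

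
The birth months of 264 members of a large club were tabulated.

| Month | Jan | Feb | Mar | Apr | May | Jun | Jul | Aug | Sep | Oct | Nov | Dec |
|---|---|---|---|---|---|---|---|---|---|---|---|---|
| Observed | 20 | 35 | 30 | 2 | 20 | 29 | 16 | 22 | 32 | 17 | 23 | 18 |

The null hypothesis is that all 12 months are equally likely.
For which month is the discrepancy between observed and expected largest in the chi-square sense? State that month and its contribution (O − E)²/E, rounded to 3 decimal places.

Apr, 18.182

Under H₀ each category has probability 1/12, so each expected count is 264/12 = 22.
χ² = (20−22)²/22 + (35−22)²/22 + (30−22)²/22 + (2−22)²/22 + (20−22)²/22 + (29−22)²/22 + (16−22)²/22 + (22−22)²/22 + (32−22)²/22 + (17−22)²/22 + (23−22)²/22 + (18−22)²/22
   = 0.1818 + 7.6818 + 2.9091 + 18.1818 + 0.1818 + 2.2273 + 1.6364 + 0.0000 + 4.5455 + 1.1364 + 0.0455 + 0.7273
The largest term is for Apr: 18.182.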